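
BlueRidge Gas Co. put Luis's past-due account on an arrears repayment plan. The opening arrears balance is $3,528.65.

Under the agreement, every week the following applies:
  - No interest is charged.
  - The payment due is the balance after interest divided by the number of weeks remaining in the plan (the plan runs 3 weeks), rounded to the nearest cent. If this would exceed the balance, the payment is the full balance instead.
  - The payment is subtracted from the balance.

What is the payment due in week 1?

Week 1: opening $3,528.65; payment $1,176.22; balance $2,352.43

$1,176.22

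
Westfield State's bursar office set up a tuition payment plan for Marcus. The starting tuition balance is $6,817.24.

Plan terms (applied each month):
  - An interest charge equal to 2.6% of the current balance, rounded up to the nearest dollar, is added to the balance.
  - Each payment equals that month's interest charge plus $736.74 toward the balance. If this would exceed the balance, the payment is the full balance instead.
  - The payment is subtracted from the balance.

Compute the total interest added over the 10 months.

$916.00

Month 1: $6,817.24 +$178.00 interest = $6,995.24; pay $914.74 → $6,080.50
Month 2: $6,080.50 +$159.00 interest = $6,239.50; pay $895.74 → $5,343.76
Month 3: $5,343.76 +$139.00 interest = $5,482.76; pay $875.74 → $4,607.02
Month 4: $4,607.02 +$120.00 interest = $4,727.02; pay $856.74 → $3,870.28
Month 5: $3,870.28 +$101.00 interest = $3,971.28; pay $837.74 → $3,133.54
Month 6: $3,133.54 +$82.00 interest = $3,215.54; pay $818.74 → $2,396.80
Month 7: $2,396.80 +$63.00 interest = $2,459.80; pay $799.74 → $1,660.06
Month 8: $1,660.06 +$44.00 interest = $1,704.06; pay $780.74 → $923.32
Month 9: $923.32 +$25.00 interest = $948.32; pay $761.74 → $186.58
Month 10: $186.58 +$5.00 interest = $191.58; pay $191.58 → $0.00
Total interest: $178.00 + $159.00 + $139.00 + $120.00 + $101.00 + $82.00 + $63.00 + $44.00 + $25.00 + $5.00 = $916.00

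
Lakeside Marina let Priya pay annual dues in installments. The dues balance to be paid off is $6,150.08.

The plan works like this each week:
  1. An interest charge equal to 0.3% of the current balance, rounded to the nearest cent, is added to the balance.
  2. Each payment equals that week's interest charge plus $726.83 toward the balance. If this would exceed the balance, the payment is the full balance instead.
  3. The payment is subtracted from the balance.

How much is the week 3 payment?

$740.92

Week 1: opening $6,150.08; interest $18.45 → $6,168.53; payment $745.28; balance $5,423.25
Week 2: opening $5,423.25; interest $16.27 → $5,439.52; payment $743.10; balance $4,696.42
Week 3: opening $4,696.42; interest $14.09 → $4,710.51; payment $740.92; balance $3,969.59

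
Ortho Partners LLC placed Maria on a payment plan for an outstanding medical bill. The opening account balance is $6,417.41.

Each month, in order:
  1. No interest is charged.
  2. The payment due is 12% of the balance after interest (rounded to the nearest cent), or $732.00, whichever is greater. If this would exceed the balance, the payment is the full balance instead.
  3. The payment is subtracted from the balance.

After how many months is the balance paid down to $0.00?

Month 1: opening $6,417.41; payment $770.09; balance $5,647.32
Month 2: opening $5,647.32; payment $732.00; balance $4,915.32
Month 3: opening $4,915.32; payment $732.00; balance $4,183.32
Month 4: opening $4,183.32; payment $732.00; balance $3,451.32
Month 5: opening $3,451.32; payment $732.00; balance $2,719.32
Month 6: opening $2,719.32; payment $732.00; balance $1,987.32
Month 7: opening $1,987.32; payment $732.00; balance $1,255.32
Month 8: opening $1,255.32; payment $732.00; balance $523.32
Month 9: opening $523.32; payment $523.32; balance $0.00
Balance reaches $0.00 in month 9.

9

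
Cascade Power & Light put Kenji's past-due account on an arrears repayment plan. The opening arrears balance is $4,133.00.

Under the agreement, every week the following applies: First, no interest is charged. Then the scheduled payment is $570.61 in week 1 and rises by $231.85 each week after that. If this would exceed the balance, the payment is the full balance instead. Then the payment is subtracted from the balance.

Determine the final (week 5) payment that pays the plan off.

Week 1: opening $4,133.00; payment $570.61; balance $3,562.39
Week 2: opening $3,562.39; payment $802.46; balance $2,759.93
Week 3: opening $2,759.93; payment $1,034.31; balance $1,725.62
Week 4: opening $1,725.62; payment $1,266.16; balance $459.46
Week 5: opening $459.46; payment $459.46; balance $0.00

$459.46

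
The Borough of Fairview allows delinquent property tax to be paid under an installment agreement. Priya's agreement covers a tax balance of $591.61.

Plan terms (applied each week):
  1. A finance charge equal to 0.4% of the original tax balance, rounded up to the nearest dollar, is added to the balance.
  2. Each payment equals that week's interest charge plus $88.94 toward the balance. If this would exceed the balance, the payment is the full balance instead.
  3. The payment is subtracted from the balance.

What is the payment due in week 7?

Week 1: opening $591.61; interest $3.00 → $594.61; payment $91.94; balance $502.67
Week 2: opening $502.67; interest $3.00 → $505.67; payment $91.94; balance $413.73
Week 3: opening $413.73; interest $3.00 → $416.73; payment $91.94; balance $324.79
Week 4: opening $324.79; interest $3.00 → $327.79; payment $91.94; balance $235.85
Week 5: opening $235.85; interest $3.00 → $238.85; payment $91.94; balance $146.91
Week 6: opening $146.91; interest $3.00 → $149.91; payment $91.94; balance $57.97
Week 7: opening $57.97; interest $3.00 → $60.97; payment $60.97; balance $0.00

$60.97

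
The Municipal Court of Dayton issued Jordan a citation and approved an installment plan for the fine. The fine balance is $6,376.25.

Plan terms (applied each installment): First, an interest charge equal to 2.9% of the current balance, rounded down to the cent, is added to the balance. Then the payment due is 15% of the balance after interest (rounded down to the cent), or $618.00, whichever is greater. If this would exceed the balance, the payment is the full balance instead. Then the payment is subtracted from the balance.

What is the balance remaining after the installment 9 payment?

$1,030.55

Installment 1: opening $6,376.25; interest $184.91 → $6,561.16; payment $984.17; balance $5,576.99
Installment 2: opening $5,576.99; interest $161.73 → $5,738.72; payment $860.80; balance $4,877.92
Installment 3: opening $4,877.92; interest $141.45 → $5,019.37; payment $752.90; balance $4,266.47
Installment 4: opening $4,266.47; interest $123.72 → $4,390.19; payment $658.52; balance $3,731.67
Installment 5: opening $3,731.67; interest $108.21 → $3,839.88; payment $618.00; balance $3,221.88
Installment 6: opening $3,221.88; interest $93.43 → $3,315.31; payment $618.00; balance $2,697.31
Installment 7: opening $2,697.31; interest $78.22 → $2,775.53; payment $618.00; balance $2,157.53
Installment 8: opening $2,157.53; interest $62.56 → $2,220.09; payment $618.00; balance $1,602.09
Installment 9: opening $1,602.09; interest $46.46 → $1,648.55; payment $618.00; balance $1,030.55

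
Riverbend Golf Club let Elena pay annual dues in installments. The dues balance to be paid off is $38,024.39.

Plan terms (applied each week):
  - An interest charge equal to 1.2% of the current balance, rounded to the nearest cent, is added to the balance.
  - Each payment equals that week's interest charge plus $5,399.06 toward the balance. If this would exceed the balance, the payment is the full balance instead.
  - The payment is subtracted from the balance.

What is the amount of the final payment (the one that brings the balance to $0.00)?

$233.74

# | Opening | Interest | Payment | End bal
1 | $38,024.39 | $456.29 | $5,855.35 | $32,625.33
2 | $32,625.33 | $391.50 | $5,790.56 | $27,226.27
3 | $27,226.27 | $326.72 | $5,725.78 | $21,827.21
4 | $21,827.21 | $261.93 | $5,660.99 | $16,428.15
5 | $16,428.15 | $197.14 | $5,596.20 | $11,029.09
6 | $11,029.09 | $132.35 | $5,531.41 | $5,630.03
7 | $5,630.03 | $67.56 | $5,466.62 | $230.97
8 | $230.97 | $2.77 | $233.74 | $0.00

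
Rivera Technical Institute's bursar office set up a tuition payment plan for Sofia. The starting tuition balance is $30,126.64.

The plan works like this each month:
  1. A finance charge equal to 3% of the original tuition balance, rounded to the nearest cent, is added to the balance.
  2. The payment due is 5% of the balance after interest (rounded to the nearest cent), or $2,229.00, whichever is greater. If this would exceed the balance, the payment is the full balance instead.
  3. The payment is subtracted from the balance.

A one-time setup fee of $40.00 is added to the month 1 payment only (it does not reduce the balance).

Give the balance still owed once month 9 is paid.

Month 1: opening $30,126.64; interest $903.80 → $31,030.44; payment $2,229.00 (+ $40.00 fee); balance $28,801.44
Month 2: opening $28,801.44; interest $903.80 → $29,705.24; payment $2,229.00; balance $27,476.24
Month 3: opening $27,476.24; interest $903.80 → $28,380.04; payment $2,229.00; balance $26,151.04
Month 4: opening $26,151.04; interest $903.80 → $27,054.84; payment $2,229.00; balance $24,825.84
Month 5: opening $24,825.84; interest $903.80 → $25,729.64; payment $2,229.00; balance $23,500.64
Month 6: opening $23,500.64; interest $903.80 → $24,404.44; payment $2,229.00; balance $22,175.44
Month 7: opening $22,175.44; interest $903.80 → $23,079.24; payment $2,229.00; balance $20,850.24
Month 8: opening $20,850.24; interest $903.80 → $21,754.04; payment $2,229.00; balance $19,525.04
Month 9: opening $19,525.04; interest $903.80 → $20,428.84; payment $2,229.00; balance $18,199.84

$18,199.84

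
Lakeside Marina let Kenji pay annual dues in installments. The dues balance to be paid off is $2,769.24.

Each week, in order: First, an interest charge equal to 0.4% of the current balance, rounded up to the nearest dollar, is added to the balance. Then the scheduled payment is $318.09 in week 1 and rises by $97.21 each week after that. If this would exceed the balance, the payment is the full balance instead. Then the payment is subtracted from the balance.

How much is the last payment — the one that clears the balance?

# | Opening | Interest | Payment | End bal
1 | $2,769.24 | $12.00 | $318.09 | $2,463.15
2 | $2,463.15 | $10.00 | $415.30 | $2,057.85
3 | $2,057.85 | $9.00 | $512.51 | $1,554.34
4 | $1,554.34 | $7.00 | $609.72 | $951.62
5 | $951.62 | $4.00 | $706.93 | $248.69
6 | $248.69 | $1.00 | $249.69 | $0.00

$249.69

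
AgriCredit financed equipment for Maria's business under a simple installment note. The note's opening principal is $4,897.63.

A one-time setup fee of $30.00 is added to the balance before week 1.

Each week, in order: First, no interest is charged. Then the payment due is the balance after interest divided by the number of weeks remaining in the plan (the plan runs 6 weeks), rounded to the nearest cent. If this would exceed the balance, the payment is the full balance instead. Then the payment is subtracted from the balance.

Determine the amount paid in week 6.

Week 1: $4,927.63 − $821.27 → $4,106.36
Week 2: $4,106.36 − $821.27 → $3,285.09
Week 3: $3,285.09 − $821.27 → $2,463.82
Week 4: $2,463.82 − $821.27 → $1,642.55
Week 5: $1,642.55 − $821.28 → $821.27
Week 6: $821.27 − $821.27 → $0.00

$821.27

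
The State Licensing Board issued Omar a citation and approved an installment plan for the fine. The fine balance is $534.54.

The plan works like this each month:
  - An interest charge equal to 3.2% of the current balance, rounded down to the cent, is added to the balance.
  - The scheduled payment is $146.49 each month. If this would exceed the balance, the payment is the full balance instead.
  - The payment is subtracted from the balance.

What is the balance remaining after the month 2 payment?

Month 1: opening $534.54; interest $17.10 → $551.64; payment $146.49; balance $405.15
Month 2: opening $405.15; interest $12.96 → $418.11; payment $146.49; balance $271.62

$271.62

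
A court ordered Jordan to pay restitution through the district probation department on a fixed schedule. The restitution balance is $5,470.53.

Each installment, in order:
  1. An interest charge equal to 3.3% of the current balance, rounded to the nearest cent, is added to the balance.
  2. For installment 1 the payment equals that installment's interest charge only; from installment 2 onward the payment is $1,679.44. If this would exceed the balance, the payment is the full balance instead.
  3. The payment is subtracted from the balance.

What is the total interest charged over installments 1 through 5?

# | Opening | Interest | Payment | End bal
1 | $5,470.53 | $180.53 | $180.53 | $5,470.53
2 | $5,470.53 | $180.53 | $1,679.44 | $3,971.62
3 | $3,971.62 | $131.06 | $1,679.44 | $2,423.24
4 | $2,423.24 | $79.97 | $1,679.44 | $823.77
5 | $823.77 | $27.18 | $850.95 | $0.00
Total interest: $180.53 + $180.53 + $131.06 + $79.97 + $27.18 = $599.27

$599.27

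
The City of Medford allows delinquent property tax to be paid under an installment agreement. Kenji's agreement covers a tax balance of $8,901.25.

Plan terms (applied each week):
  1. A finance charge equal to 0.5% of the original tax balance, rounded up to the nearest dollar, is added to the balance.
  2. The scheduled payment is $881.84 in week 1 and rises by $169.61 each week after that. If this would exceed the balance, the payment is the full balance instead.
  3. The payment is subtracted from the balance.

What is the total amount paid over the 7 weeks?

$9,216.25

Week 1: opening $8,901.25; interest $45.00 → $8,946.25; payment $881.84; balance $8,064.41
Week 2: opening $8,064.41; interest $45.00 → $8,109.41; payment $1,051.45; balance $7,057.96
Week 3: opening $7,057.96; interest $45.00 → $7,102.96; payment $1,221.06; balance $5,881.90
Week 4: opening $5,881.90; interest $45.00 → $5,926.90; payment $1,390.67; balance $4,536.23
Week 5: opening $4,536.23; interest $45.00 → $4,581.23; payment $1,560.28; balance $3,020.95
Week 6: opening $3,020.95; interest $45.00 → $3,065.95; payment $1,729.89; balance $1,336.06
Week 7: opening $1,336.06; interest $45.00 → $1,381.06; payment $1,381.06; balance $0.00
Total paid: $9,216.25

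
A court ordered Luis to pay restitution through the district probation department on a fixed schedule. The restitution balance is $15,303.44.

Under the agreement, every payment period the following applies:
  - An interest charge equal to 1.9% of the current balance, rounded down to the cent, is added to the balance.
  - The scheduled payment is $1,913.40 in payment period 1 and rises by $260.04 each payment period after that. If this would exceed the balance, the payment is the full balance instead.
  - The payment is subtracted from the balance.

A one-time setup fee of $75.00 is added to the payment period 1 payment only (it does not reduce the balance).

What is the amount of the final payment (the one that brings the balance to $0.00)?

$1,113.18

Payment period 1: $15,303.44 +$290.76 interest = $15,594.20; pay $1,913.40 (+ $75.00 fee) → $13,680.80
Payment period 2: $13,680.80 +$259.93 interest = $13,940.73; pay $2,173.44 → $11,767.29
Payment period 3: $11,767.29 +$223.57 interest = $11,990.86; pay $2,433.48 → $9,557.38
Payment period 4: $9,557.38 +$181.59 interest = $9,738.97; pay $2,693.52 → $7,045.45
Payment period 5: $7,045.45 +$133.86 interest = $7,179.31; pay $2,953.56 → $4,225.75
Payment period 6: $4,225.75 +$80.28 interest = $4,306.03; pay $3,213.60 → $1,092.43
Payment period 7: $1,092.43 +$20.75 interest = $1,113.18; pay $1,113.18 → $0.00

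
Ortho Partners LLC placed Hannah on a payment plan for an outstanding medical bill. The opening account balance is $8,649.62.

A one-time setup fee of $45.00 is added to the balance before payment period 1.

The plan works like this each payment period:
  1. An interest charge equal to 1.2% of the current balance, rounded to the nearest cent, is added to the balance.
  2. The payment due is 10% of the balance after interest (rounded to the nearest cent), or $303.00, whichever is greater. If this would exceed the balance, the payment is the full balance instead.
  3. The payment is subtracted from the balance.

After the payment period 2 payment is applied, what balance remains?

$7,212.68

Payment period 1: opening $8,694.62; interest $104.34 → $8,798.96; payment $879.90; balance $7,919.06
Payment period 2: opening $7,919.06; interest $95.03 → $8,014.09; payment $801.41; balance $7,212.68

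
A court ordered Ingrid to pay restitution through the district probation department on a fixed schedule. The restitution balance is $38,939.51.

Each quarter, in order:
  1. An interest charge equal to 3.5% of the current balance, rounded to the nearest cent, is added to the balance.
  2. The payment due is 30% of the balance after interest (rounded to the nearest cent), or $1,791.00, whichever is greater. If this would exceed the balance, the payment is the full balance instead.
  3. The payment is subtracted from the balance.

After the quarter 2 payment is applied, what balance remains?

$20,439.36

Quarter 1: $38,939.51 +$1,362.88 interest = $40,302.39; pay $12,090.72 → $28,211.67
Quarter 2: $28,211.67 +$987.41 interest = $29,199.08; pay $8,759.72 → $20,439.36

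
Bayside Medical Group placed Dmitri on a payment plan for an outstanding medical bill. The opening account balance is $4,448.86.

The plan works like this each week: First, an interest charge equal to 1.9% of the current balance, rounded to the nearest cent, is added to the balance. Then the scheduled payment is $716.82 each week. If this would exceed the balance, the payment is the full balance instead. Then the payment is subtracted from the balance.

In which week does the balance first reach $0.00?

Week 1: opening $4,448.86; interest $84.53 → $4,533.39; payment $716.82; balance $3,816.57
Week 2: opening $3,816.57; interest $72.51 → $3,889.08; payment $716.82; balance $3,172.26
Week 3: opening $3,172.26; interest $60.27 → $3,232.53; payment $716.82; balance $2,515.71
Week 4: opening $2,515.71; interest $47.80 → $2,563.51; payment $716.82; balance $1,846.69
Week 5: opening $1,846.69; interest $35.09 → $1,881.78; payment $716.82; balance $1,164.96
Week 6: opening $1,164.96; interest $22.13 → $1,187.09; payment $716.82; balance $470.27
Week 7: opening $470.27; interest $8.94 → $479.21; payment $479.21; balance $0.00
Balance reaches $0.00 in week 7.

7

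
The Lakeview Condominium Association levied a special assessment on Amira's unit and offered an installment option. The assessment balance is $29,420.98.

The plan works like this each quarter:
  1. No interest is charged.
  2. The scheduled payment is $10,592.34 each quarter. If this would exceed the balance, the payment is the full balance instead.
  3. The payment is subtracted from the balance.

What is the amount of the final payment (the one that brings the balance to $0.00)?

# | Opening | Payment | End bal
1 | $29,420.98 | $10,592.34 | $18,828.64
2 | $18,828.64 | $10,592.34 | $8,236.30
3 | $8,236.30 | $8,236.30 | $0.00

$8,236.30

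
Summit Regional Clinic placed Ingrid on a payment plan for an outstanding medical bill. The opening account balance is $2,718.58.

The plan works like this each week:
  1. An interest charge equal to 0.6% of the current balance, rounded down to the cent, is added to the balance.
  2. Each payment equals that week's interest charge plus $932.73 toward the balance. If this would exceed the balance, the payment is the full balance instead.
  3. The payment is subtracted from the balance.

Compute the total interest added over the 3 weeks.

$32.13

Week 1: opening $2,718.58; interest $16.31 → $2,734.89; payment $949.04; balance $1,785.85
Week 2: opening $1,785.85; interest $10.71 → $1,796.56; payment $943.44; balance $853.12
Week 3: opening $853.12; interest $5.11 → $858.23; payment $858.23; balance $0.00
Total interest: $16.31 + $10.71 + $5.11 = $32.13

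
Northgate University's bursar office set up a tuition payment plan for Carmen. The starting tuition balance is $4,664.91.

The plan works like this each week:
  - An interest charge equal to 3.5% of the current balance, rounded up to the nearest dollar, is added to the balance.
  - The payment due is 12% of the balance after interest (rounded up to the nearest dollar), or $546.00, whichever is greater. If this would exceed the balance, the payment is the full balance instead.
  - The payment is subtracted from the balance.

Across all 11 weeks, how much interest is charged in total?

$968.00

Week 1: opening $4,664.91; interest $164.00 → $4,828.91; payment $580.00; balance $4,248.91
Week 2: opening $4,248.91; interest $149.00 → $4,397.91; payment $546.00; balance $3,851.91
Week 3: opening $3,851.91; interest $135.00 → $3,986.91; payment $546.00; balance $3,440.91
Week 4: opening $3,440.91; interest $121.00 → $3,561.91; payment $546.00; balance $3,015.91
Week 5: opening $3,015.91; interest $106.00 → $3,121.91; payment $546.00; balance $2,575.91
Week 6: opening $2,575.91; interest $91.00 → $2,666.91; payment $546.00; balance $2,120.91
Week 7: opening $2,120.91; interest $75.00 → $2,195.91; payment $546.00; balance $1,649.91
Week 8: opening $1,649.91; interest $58.00 → $1,707.91; payment $546.00; balance $1,161.91
Week 9: opening $1,161.91; interest $41.00 → $1,202.91; payment $546.00; balance $656.91
Week 10: opening $656.91; interest $23.00 → $679.91; payment $546.00; balance $133.91
Week 11: opening $133.91; interest $5.00 → $138.91; payment $138.91; balance $0.00
Total interest: $164.00 + $149.00 + $135.00 + $121.00 + $106.00 + $91.00 + $75.00 + $58.00 + $41.00 + $23.00 + $5.00 = $968.00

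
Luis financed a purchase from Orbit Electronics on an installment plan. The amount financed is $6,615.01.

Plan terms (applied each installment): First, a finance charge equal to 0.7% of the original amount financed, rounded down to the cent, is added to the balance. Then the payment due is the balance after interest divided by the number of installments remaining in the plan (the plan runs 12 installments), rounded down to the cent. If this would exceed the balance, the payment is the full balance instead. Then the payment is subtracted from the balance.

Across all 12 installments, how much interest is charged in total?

$555.60

Installment 1: opening $6,615.01; interest $46.30 → $6,661.31; payment $555.10; balance $6,106.21
Installment 2: opening $6,106.21; interest $46.30 → $6,152.51; payment $559.31; balance $5,593.20
Installment 3: opening $5,593.20; interest $46.30 → $5,639.50; payment $563.95; balance $5,075.55
Installment 4: opening $5,075.55; interest $46.30 → $5,121.85; payment $569.09; balance $4,552.76
Installment 5: opening $4,552.76; interest $46.30 → $4,599.06; payment $574.88; balance $4,024.18
Installment 6: opening $4,024.18; interest $46.30 → $4,070.48; payment $581.49; balance $3,488.99
Installment 7: opening $3,488.99; interest $46.30 → $3,535.29; payment $589.21; balance $2,946.08
Installment 8: opening $2,946.08; interest $46.30 → $2,992.38; payment $598.47; balance $2,393.91
Installment 9: opening $2,393.91; interest $46.30 → $2,440.21; payment $610.05; balance $1,830.16
Installment 10: opening $1,830.16; interest $46.30 → $1,876.46; payment $625.48; balance $1,250.98
Installment 11: opening $1,250.98; interest $46.30 → $1,297.28; payment $648.64; balance $648.64
Installment 12: opening $648.64; interest $46.30 → $694.94; payment $694.94; balance $0.00
Total interest: $46.30 + $46.30 + $46.30 + $46.30 + $46.30 + $46.30 + $46.30 + $46.30 + $46.30 + $46.30 + $46.30 + $46.30 = $555.60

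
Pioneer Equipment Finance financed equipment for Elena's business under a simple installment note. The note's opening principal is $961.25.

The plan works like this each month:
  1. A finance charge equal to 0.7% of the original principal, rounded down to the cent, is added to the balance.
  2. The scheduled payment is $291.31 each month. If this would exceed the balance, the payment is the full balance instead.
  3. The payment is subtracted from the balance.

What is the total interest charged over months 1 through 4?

$26.88

# | Opening | Interest | Payment | End bal
1 | $961.25 | $6.72 | $291.31 | $676.66
2 | $676.66 | $6.72 | $291.31 | $392.07
3 | $392.07 | $6.72 | $291.31 | $107.48
4 | $107.48 | $6.72 | $114.20 | $0.00
Total interest: $6.72 + $6.72 + $6.72 + $6.72 = $26.88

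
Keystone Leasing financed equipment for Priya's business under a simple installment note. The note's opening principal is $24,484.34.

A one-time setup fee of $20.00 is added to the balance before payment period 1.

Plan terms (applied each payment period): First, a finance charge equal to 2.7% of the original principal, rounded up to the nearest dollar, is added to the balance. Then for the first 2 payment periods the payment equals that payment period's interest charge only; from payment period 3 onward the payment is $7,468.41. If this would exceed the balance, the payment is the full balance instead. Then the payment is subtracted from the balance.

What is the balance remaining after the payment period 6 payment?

$0.00

Payment period 1: $24,504.34 +$662.00 interest = $25,166.34; pay $662.00 → $24,504.34
Payment period 2: $24,504.34 +$662.00 interest = $25,166.34; pay $662.00 → $24,504.34
Payment period 3: $24,504.34 +$662.00 interest = $25,166.34; pay $7,468.41 → $17,697.93
Payment period 4: $17,697.93 +$662.00 interest = $18,359.93; pay $7,468.41 → $10,891.52
Payment period 5: $10,891.52 +$662.00 interest = $11,553.52; pay $7,468.41 → $4,085.11
Payment period 6: $4,085.11 +$662.00 interest = $4,747.11; pay $4,747.11 → $0.00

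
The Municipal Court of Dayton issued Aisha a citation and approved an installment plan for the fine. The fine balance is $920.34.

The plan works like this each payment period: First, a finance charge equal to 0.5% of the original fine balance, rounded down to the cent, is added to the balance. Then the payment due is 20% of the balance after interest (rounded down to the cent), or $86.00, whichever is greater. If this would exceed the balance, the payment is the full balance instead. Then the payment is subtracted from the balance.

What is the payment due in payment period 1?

$184.98

Payment period 1: opening $920.34; interest $4.60 → $924.94; payment $184.98; balance $739.96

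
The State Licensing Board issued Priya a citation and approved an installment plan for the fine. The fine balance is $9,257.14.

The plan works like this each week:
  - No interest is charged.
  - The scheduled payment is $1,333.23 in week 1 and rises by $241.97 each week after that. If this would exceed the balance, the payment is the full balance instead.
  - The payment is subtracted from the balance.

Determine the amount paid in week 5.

Week 1: $9,257.14 − $1,333.23 → $7,923.91
Week 2: $7,923.91 − $1,575.20 → $6,348.71
Week 3: $6,348.71 − $1,817.17 → $4,531.54
Week 4: $4,531.54 − $2,059.14 → $2,472.40
Week 5: $2,472.40 − $2,301.11 → $171.29

$2,301.11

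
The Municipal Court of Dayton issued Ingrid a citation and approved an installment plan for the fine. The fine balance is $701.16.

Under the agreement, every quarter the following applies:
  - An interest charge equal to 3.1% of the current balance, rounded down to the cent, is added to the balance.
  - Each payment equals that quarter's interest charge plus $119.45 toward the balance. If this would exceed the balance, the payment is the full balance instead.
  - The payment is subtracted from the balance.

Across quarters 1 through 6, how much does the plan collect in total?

Quarter 1: opening $701.16; interest $21.73 → $722.89; payment $141.18; balance $581.71
Quarter 2: opening $581.71; interest $18.03 → $599.74; payment $137.48; balance $462.26
Quarter 3: opening $462.26; interest $14.33 → $476.59; payment $133.78; balance $342.81
Quarter 4: opening $342.81; interest $10.62 → $353.43; payment $130.07; balance $223.36
Quarter 5: opening $223.36; interest $6.92 → $230.28; payment $126.37; balance $103.91
Quarter 6: opening $103.91; interest $3.22 → $107.13; payment $107.13; balance $0.00
Total paid: $776.01

$776.01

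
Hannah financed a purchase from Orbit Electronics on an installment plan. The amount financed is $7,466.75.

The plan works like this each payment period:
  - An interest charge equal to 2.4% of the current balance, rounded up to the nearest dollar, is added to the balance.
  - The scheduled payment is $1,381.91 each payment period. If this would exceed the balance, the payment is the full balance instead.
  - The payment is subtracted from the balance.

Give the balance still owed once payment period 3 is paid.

Payment period 1: opening $7,466.75; interest $180.00 → $7,646.75; payment $1,381.91; balance $6,264.84
Payment period 2: opening $6,264.84; interest $151.00 → $6,415.84; payment $1,381.91; balance $5,033.93
Payment period 3: opening $5,033.93; interest $121.00 → $5,154.93; payment $1,381.91; balance $3,773.02

$3,773.02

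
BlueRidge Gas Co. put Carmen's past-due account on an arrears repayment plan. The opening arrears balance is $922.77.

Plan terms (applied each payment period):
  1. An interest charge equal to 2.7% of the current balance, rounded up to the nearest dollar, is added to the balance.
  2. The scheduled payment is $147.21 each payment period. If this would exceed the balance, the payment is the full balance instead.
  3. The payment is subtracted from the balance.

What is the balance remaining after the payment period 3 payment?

Payment period 1: $922.77 +$25.00 interest = $947.77; pay $147.21 → $800.56
Payment period 2: $800.56 +$22.00 interest = $822.56; pay $147.21 → $675.35
Payment period 3: $675.35 +$19.00 interest = $694.35; pay $147.21 → $547.14

$547.14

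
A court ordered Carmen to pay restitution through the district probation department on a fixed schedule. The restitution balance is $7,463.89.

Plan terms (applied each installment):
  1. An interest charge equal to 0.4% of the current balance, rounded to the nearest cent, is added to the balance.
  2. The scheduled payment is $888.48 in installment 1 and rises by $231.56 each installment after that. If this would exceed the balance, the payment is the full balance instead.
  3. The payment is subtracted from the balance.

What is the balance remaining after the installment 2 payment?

Installment 1: opening $7,463.89; interest $29.86 → $7,493.75; payment $888.48; balance $6,605.27
Installment 2: opening $6,605.27; interest $26.42 → $6,631.69; payment $1,120.04; balance $5,511.65

$5,511.65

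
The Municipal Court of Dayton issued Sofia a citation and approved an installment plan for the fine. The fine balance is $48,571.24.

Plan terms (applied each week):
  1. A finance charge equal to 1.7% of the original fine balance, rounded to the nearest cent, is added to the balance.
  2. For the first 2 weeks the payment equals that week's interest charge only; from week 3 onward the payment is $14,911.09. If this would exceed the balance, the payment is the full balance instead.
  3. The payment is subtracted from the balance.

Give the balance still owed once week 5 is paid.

# | Opening | Interest | Payment | End bal
1 | $48,571.24 | $825.71 | $825.71 | $48,571.24
2 | $48,571.24 | $825.71 | $825.71 | $48,571.24
3 | $48,571.24 | $825.71 | $14,911.09 | $34,485.86
4 | $34,485.86 | $825.71 | $14,911.09 | $20,400.48
5 | $20,400.48 | $825.71 | $14,911.09 | $6,315.10

$6,315.10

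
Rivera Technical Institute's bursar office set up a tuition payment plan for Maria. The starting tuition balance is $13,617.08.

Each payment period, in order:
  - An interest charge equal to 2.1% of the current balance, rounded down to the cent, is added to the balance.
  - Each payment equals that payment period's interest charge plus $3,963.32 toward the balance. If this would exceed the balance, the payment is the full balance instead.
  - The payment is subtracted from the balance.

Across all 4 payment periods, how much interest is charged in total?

Payment period 1: $13,617.08 +$285.95 interest = $13,903.03; pay $4,249.27 → $9,653.76
Payment period 2: $9,653.76 +$202.72 interest = $9,856.48; pay $4,166.04 → $5,690.44
Payment period 3: $5,690.44 +$119.49 interest = $5,809.93; pay $4,082.81 → $1,727.12
Payment period 4: $1,727.12 +$36.26 interest = $1,763.38; pay $1,763.38 → $0.00
Total interest: $285.95 + $202.72 + $119.49 + $36.26 = $644.42

$644.42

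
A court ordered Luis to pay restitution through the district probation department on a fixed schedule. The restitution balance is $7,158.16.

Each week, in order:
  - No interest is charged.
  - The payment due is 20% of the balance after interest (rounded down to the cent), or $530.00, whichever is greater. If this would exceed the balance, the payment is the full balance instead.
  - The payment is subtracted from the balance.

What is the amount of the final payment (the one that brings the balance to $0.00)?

$225.60

Week 1: $7,158.16 − $1,431.63 → $5,726.53
Week 2: $5,726.53 − $1,145.30 → $4,581.23
Week 3: $4,581.23 − $916.24 → $3,664.99
Week 4: $3,664.99 − $732.99 → $2,932.00
Week 5: $2,932.00 − $586.40 → $2,345.60
Week 6: $2,345.60 − $530.00 → $1,815.60
Week 7: $1,815.60 − $530.00 → $1,285.60
Week 8: $1,285.60 − $530.00 → $755.60
Week 9: $755.60 − $530.00 → $225.60
Week 10: $225.60 − $225.60 → $0.00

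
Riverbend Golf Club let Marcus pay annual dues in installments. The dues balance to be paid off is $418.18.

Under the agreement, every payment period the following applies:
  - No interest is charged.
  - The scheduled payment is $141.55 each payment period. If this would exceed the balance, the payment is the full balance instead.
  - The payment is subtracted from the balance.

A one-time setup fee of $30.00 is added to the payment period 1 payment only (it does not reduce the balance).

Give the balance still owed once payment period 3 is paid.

$0.00

Payment period 1: $418.18 − $141.55 (+ $30.00 fee) → $276.63
Payment period 2: $276.63 − $141.55 → $135.08
Payment period 3: $135.08 − $135.08 → $0.00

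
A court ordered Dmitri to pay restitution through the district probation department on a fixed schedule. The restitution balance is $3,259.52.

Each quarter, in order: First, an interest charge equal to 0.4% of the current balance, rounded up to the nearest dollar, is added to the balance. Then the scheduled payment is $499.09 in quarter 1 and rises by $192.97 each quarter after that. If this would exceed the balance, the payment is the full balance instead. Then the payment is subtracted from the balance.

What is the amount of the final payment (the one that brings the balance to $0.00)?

# | Opening | Interest | Payment | End bal
1 | $3,259.52 | $14.00 | $499.09 | $2,774.43
2 | $2,774.43 | $12.00 | $692.06 | $2,094.37
3 | $2,094.37 | $9.00 | $885.03 | $1,218.34
4 | $1,218.34 | $5.00 | $1,078.00 | $145.34
5 | $145.34 | $1.00 | $146.34 | $0.00

$146.34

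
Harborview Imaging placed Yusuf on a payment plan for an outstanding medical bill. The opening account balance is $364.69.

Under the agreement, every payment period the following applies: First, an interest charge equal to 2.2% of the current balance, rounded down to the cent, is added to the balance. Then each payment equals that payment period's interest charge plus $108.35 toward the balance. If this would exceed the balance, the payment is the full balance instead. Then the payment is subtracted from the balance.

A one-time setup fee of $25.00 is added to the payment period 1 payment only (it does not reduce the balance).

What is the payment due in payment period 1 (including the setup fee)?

$141.37

Payment period 1: $364.69 +$8.02 interest = $372.71; pay $116.37 (+ $25.00 fee) → $256.34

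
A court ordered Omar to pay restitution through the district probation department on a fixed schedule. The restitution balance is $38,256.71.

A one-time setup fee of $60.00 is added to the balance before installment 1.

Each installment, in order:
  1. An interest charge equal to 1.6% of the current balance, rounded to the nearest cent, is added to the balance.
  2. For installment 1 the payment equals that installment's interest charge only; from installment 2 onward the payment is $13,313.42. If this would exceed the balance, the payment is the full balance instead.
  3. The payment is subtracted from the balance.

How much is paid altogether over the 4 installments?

$40,156.11

Installment 1: $38,316.71 +$613.07 interest = $38,929.78; pay $613.07 → $38,316.71
Installment 2: $38,316.71 +$613.07 interest = $38,929.78; pay $13,313.42 → $25,616.36
Installment 3: $25,616.36 +$409.86 interest = $26,026.22; pay $13,313.42 → $12,712.80
Installment 4: $12,712.80 +$203.40 interest = $12,916.20; pay $12,916.20 → $0.00
Total paid: $40,156.11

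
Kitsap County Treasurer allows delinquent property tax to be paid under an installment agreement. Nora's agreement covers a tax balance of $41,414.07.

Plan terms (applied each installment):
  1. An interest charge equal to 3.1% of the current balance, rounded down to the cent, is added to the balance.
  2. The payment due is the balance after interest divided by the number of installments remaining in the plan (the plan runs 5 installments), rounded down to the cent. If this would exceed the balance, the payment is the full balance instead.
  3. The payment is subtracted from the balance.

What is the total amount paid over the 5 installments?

$45,428.49

Installment 1: $41,414.07 +$1,283.83 interest = $42,697.90; pay $8,539.58 → $34,158.32
Installment 2: $34,158.32 +$1,058.90 interest = $35,217.22; pay $8,804.30 → $26,412.92
Installment 3: $26,412.92 +$818.80 interest = $27,231.72; pay $9,077.24 → $18,154.48
Installment 4: $18,154.48 +$562.78 interest = $18,717.26; pay $9,358.63 → $9,358.63
Installment 5: $9,358.63 +$290.11 interest = $9,648.74; pay $9,648.74 → $0.00
Total paid: $45,428.49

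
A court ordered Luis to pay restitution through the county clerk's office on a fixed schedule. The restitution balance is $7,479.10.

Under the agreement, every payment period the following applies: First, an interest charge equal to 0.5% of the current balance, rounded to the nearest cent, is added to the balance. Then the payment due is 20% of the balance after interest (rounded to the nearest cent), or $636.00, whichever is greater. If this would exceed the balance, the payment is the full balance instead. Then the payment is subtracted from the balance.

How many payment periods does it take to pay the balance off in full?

9

Payment period 1: opening $7,479.10; interest $37.40 → $7,516.50; payment $1,503.30; balance $6,013.20
Payment period 2: opening $6,013.20; interest $30.07 → $6,043.27; payment $1,208.65; balance $4,834.62
Payment period 3: opening $4,834.62; interest $24.17 → $4,858.79; payment $971.76; balance $3,887.03
Payment period 4: opening $3,887.03; interest $19.44 → $3,906.47; payment $781.29; balance $3,125.18
Payment period 5: opening $3,125.18; interest $15.63 → $3,140.81; payment $636.00; balance $2,504.81
Payment period 6: opening $2,504.81; interest $12.52 → $2,517.33; payment $636.00; balance $1,881.33
Payment period 7: opening $1,881.33; interest $9.41 → $1,890.74; payment $636.00; balance $1,254.74
Payment period 8: opening $1,254.74; interest $6.27 → $1,261.01; payment $636.00; balance $625.01
Payment period 9: opening $625.01; interest $3.13 → $628.14; payment $628.14; balance $0.00
Balance reaches $0.00 in payment period 9.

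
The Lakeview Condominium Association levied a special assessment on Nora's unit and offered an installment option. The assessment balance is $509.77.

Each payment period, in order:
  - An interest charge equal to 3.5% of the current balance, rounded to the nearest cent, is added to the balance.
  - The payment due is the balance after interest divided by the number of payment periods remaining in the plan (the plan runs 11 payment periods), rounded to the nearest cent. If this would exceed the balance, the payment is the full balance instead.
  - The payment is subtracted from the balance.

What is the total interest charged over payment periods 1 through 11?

Payment period 1: opening $509.77; interest $17.84 → $527.61; payment $47.96; balance $479.65
Payment period 2: opening $479.65; interest $16.79 → $496.44; payment $49.64; balance $446.80
Payment period 3: opening $446.80; interest $15.64 → $462.44; payment $51.38; balance $411.06
Payment period 4: opening $411.06; interest $14.39 → $425.45; payment $53.18; balance $372.27
Payment period 5: opening $372.27; interest $13.03 → $385.30; payment $55.04; balance $330.26
Payment period 6: opening $330.26; interest $11.56 → $341.82; payment $56.97; balance $284.85
Payment period 7: opening $284.85; interest $9.97 → $294.82; payment $58.96; balance $235.86
Payment period 8: opening $235.86; interest $8.26 → $244.12; payment $61.03; balance $183.09
Payment period 9: opening $183.09; interest $6.41 → $189.50; payment $63.17; balance $126.33
Payment period 10: opening $126.33; interest $4.42 → $130.75; payment $65.38; balance $65.37
Payment period 11: opening $65.37; interest $2.29 → $67.66; payment $67.66; balance $0.00
Total interest: $17.84 + $16.79 + $15.64 + $14.39 + $13.03 + $11.56 + $9.97 + $8.26 + $6.41 + $4.42 + $2.29 = $120.60

$120.60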